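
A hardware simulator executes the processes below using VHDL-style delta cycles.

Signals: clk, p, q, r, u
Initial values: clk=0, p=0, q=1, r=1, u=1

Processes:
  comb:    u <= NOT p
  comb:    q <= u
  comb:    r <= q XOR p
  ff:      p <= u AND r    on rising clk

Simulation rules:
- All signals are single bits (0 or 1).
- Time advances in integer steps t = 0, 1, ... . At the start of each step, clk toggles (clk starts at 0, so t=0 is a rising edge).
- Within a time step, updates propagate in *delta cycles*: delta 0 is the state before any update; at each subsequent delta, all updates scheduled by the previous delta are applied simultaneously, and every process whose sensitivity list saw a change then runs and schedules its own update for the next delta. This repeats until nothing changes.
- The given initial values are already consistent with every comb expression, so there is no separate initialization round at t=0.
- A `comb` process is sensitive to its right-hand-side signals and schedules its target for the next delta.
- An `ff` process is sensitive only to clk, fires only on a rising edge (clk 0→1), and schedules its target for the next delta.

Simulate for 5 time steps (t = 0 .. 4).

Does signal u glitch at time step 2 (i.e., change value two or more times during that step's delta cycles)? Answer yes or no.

t=0 Δ0: r=1 clk=0 p=0 u=1 q=1
  Δ1: clk:0→1
  Δ2: p:0→1
  Δ3: r:1→0, u:1→0
  Δ4: q:1→0
  Δ5: r:0→1
  (5Δ to stable)
t=1 Δ0: r=1 clk=1 p=1 u=0 q=0
  Δ1: clk:1→0
  (1Δ to stable)
t=2 Δ0: r=1 clk=0 p=1 u=0 q=0
  Δ1: clk:0→1
  Δ2: p:1→0
  Δ3: r:1→0, u:0→1
  Δ4: q:0→1
  Δ5: r:0→1
  (5Δ to stable)
t=3 Δ0: r=1 clk=1 p=0 u=1 q=1
  Δ1: clk:1→0
  (1Δ to stable)
t=4 Δ0: r=1 clk=0 p=0 u=1 q=1
  Δ1: clk:0→1
  Δ2: p:0→1
  Δ3: r:1→0, u:1→0
  Δ4: q:1→0
  Δ5: r:0→1
  (5Δ to stable)

no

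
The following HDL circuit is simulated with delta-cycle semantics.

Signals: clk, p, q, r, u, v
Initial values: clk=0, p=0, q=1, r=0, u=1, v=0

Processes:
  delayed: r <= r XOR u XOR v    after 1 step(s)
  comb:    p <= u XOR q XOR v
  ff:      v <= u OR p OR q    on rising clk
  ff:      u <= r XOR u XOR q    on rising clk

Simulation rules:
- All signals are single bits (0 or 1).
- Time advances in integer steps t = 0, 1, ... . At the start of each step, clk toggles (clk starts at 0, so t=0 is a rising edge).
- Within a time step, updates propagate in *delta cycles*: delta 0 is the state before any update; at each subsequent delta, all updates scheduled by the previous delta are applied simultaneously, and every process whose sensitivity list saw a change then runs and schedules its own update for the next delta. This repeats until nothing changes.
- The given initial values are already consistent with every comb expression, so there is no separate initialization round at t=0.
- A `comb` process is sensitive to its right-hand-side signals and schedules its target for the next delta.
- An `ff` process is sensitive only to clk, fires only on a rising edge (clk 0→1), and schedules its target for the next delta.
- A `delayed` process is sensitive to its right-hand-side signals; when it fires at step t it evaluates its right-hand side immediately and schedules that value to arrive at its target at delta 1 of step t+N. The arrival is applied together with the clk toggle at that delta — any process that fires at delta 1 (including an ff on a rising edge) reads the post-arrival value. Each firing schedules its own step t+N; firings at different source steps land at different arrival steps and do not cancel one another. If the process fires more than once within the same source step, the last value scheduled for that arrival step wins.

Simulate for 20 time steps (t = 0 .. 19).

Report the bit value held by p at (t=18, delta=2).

t0.Δ0 u=1 clk=0 r=0 q=1 p=0 v=0
t0.Δ1 u=1 clk=1 r=0 q=1 p=0 v=0
t0.Δ2 u=0 clk=1 r=0 q=1 p=0 v=1
t1.Δ0 u=0 clk=1 r=0 q=1 p=0 v=1
t1.Δ1 u=0 clk=0 r=1 q=1 p=0 v=1
t2.Δ0 u=0 clk=0 r=1 q=1 p=0 v=1
t2.Δ1 u=0 clk=1 r=0 q=1 p=0 v=1
t2.Δ2 u=1 clk=1 r=0 q=1 p=0 v=1
t2.Δ3 u=1 clk=1 r=0 q=1 p=1 v=1
t3.Δ0 u=1 clk=1 r=0 q=1 p=1 v=1
t3.Δ1 u=1 clk=0 r=0 q=1 p=1 v=1
t4.Δ0 u=1 clk=0 r=0 q=1 p=1 v=1
t4.Δ1 u=1 clk=1 r=0 q=1 p=1 v=1
t4.Δ2 u=0 clk=1 r=0 q=1 p=1 v=1
t4.Δ3 u=0 clk=1 r=0 q=1 p=0 v=1
t5.Δ0 u=0 clk=1 r=0 q=1 p=0 v=1
t5.Δ1 u=0 clk=0 r=1 q=1 p=0 v=1
t6.Δ0 u=0 clk=0 r=1 q=1 p=0 v=1
t6.Δ1 u=0 clk=1 r=0 q=1 p=0 v=1
t6.Δ2 u=1 clk=1 r=0 q=1 p=0 v=1
t6.Δ3 u=1 clk=1 r=0 q=1 p=1 v=1
t7.Δ0 u=1 clk=1 r=0 q=1 p=1 v=1
t7.Δ1 u=1 clk=0 r=0 q=1 p=1 v=1
t8.Δ0 u=1 clk=0 r=0 q=1 p=1 v=1
t8.Δ1 u=1 clk=1 r=0 q=1 p=1 v=1
t8.Δ2 u=0 clk=1 r=0 q=1 p=1 v=1
t8.Δ3 u=0 clk=1 r=0 q=1 p=0 v=1
t9.Δ0 u=0 clk=1 r=0 q=1 p=0 v=1
t9.Δ1 u=0 clk=0 r=1 q=1 p=0 v=1
t10.Δ0 u=0 clk=0 r=1 q=1 p=0 v=1
t10.Δ1 u=0 clk=1 r=0 q=1 p=0 v=1
t10.Δ2 u=1 clk=1 r=0 q=1 p=0 v=1
t10.Δ3 u=1 clk=1 r=0 q=1 p=1 v=1
t11.Δ0 u=1 clk=1 r=0 q=1 p=1 v=1
t11.Δ1 u=1 clk=0 r=0 q=1 p=1 v=1
t12.Δ0 u=1 clk=0 r=0 q=1 p=1 v=1
t12.Δ1 u=1 clk=1 r=0 q=1 p=1 v=1
t12.Δ2 u=0 clk=1 r=0 q=1 p=1 v=1
t12.Δ3 u=0 clk=1 r=0 q=1 p=0 v=1
t13.Δ0 u=0 clk=1 r=0 q=1 p=0 v=1
t13.Δ1 u=0 clk=0 r=1 q=1 p=0 v=1
t14.Δ0 u=0 clk=0 r=1 q=1 p=0 v=1
t14.Δ1 u=0 clk=1 r=0 q=1 p=0 v=1
t14.Δ2 u=1 clk=1 r=0 q=1 p=0 v=1
t14.Δ3 u=1 clk=1 r=0 q=1 p=1 v=1
t15.Δ0 u=1 clk=1 r=0 q=1 p=1 v=1
t15.Δ1 u=1 clk=0 r=0 q=1 p=1 v=1
t16.Δ0 u=1 clk=0 r=0 q=1 p=1 v=1
t16.Δ1 u=1 clk=1 r=0 q=1 p=1 v=1
t16.Δ2 u=0 clk=1 r=0 q=1 p=1 v=1
t16.Δ3 u=0 clk=1 r=0 q=1 p=0 v=1
t17.Δ0 u=0 clk=1 r=0 q=1 p=0 v=1
t17.Δ1 u=0 clk=0 r=1 q=1 p=0 v=1
t18.Δ0 u=0 clk=0 r=1 q=1 p=0 v=1
t18.Δ1 u=0 clk=1 r=0 q=1 p=0 v=1
t18.Δ2 u=1 clk=1 r=0 q=1 p=0 v=1
t18.Δ3 u=1 clk=1 r=0 q=1 p=1 v=1
t19.Δ0 u=1 clk=1 r=0 q=1 p=1 v=1
t19.Δ1 u=1 clk=0 r=0 q=1 p=1 v=1

0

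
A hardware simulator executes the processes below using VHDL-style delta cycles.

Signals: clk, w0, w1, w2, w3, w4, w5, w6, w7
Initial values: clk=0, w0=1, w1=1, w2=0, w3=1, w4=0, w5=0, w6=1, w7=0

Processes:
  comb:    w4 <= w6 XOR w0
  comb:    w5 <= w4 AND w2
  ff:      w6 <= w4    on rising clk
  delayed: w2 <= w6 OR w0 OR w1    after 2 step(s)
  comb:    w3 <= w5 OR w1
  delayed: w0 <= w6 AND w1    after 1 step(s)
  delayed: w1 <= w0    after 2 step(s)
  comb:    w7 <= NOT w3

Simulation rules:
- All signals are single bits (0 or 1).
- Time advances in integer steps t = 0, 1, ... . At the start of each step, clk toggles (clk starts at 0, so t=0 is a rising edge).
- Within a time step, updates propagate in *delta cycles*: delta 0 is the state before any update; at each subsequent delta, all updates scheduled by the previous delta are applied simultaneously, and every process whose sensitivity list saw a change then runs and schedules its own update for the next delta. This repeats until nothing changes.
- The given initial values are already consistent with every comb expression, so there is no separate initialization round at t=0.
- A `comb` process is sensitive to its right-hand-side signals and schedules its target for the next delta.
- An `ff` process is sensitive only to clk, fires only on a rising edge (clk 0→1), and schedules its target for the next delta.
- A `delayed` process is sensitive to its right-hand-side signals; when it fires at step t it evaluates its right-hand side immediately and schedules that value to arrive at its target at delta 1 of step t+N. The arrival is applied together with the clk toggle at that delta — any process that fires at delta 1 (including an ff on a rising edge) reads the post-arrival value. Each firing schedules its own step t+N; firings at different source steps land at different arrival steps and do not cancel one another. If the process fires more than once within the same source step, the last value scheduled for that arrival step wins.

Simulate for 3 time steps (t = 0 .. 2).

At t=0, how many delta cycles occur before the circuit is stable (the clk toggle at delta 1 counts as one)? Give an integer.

t=0 Δ0: clk=0 w0=1 w1=1 w5=0 w3=1 w7=0 w2=0 w4=0 w6=1
  Δ1: clk:0→1
  Δ2: w6:1→0
  Δ3: w4:0→1
  (3Δ to stable)
t=1 Δ0: clk=1 w0=1 w1=1 w5=0 w3=1 w7=0 w2=0 w4=1 w6=0
  Δ1: clk:1→0, w0:1→0
  Δ2: w4:1→0
  (2Δ to stable)
t=2 Δ0: clk=0 w0=0 w1=1 w5=0 w3=1 w7=0 w2=0 w4=0 w6=0
  Δ1: clk:0→1, w2:0→1
  (1Δ to stable)

3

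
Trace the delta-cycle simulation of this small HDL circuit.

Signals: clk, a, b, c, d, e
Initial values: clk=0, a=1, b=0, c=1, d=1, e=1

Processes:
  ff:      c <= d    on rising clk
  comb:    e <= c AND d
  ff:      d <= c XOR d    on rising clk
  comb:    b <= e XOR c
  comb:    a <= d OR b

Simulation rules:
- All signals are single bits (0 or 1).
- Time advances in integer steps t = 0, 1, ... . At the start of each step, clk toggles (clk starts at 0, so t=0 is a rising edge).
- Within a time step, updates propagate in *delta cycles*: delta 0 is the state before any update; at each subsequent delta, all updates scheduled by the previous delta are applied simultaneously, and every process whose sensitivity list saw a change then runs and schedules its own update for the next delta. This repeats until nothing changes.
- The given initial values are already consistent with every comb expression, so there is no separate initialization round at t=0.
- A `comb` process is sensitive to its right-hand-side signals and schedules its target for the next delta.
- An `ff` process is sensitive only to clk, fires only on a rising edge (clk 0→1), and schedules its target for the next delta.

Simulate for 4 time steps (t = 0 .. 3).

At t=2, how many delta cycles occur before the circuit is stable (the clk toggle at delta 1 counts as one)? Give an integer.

3

[bits: b,clk,a,c,d,e]
t=0: Δ0=001111 Δ1=011111 Δ2=011101 Δ3=010100 Δ4=110100 Δ5=111100 | 5Δ
t=1: Δ0=111100 Δ1=101100 | 1Δ
t=2: Δ0=101100 Δ1=111100 Δ2=111010 Δ3=011010 | 3Δ
t=3: Δ0=011010 Δ1=001010 | 1Δ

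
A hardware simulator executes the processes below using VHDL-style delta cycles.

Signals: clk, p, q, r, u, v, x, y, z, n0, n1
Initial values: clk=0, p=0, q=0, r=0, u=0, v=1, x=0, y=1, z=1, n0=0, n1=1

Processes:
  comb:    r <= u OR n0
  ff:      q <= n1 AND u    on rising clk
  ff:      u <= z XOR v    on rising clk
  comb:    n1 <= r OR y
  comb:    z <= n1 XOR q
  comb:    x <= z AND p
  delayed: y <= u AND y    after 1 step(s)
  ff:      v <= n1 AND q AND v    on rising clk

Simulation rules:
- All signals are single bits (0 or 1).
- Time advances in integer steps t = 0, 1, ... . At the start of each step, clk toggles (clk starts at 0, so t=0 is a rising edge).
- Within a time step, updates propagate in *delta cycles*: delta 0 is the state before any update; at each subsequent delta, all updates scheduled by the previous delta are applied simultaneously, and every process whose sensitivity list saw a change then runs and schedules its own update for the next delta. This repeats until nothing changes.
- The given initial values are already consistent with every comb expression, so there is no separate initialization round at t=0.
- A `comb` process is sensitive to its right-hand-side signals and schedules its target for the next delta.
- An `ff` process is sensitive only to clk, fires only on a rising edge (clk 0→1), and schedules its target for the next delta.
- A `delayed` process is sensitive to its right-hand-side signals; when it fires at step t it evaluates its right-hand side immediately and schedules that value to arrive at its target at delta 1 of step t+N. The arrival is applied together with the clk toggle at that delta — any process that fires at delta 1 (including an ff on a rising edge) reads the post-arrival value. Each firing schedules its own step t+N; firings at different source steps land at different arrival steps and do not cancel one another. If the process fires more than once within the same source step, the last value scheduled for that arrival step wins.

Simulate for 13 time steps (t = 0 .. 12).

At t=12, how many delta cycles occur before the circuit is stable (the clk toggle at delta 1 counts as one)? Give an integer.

t0.Δ0 u=0 clk=0 n1=1 n0=0 q=0 r=0 z=1 x=0 v=1 p=0 y=1
t0.Δ1 u=0 clk=1 n1=1 n0=0 q=0 r=0 z=1 x=0 v=1 p=0 y=1
t0.Δ2 u=0 clk=1 n1=1 n0=0 q=0 r=0 z=1 x=0 v=0 p=0 y=1
t1.Δ0 u=0 clk=1 n1=1 n0=0 q=0 r=0 z=1 x=0 v=0 p=0 y=1
t1.Δ1 u=0 clk=0 n1=1 n0=0 q=0 r=0 z=1 x=0 v=0 p=0 y=1
t2.Δ0 u=0 clk=0 n1=1 n0=0 q=0 r=0 z=1 x=0 v=0 p=0 y=1
t2.Δ1 u=0 clk=1 n1=1 n0=0 q=0 r=0 z=1 x=0 v=0 p=0 y=1
t2.Δ2 u=1 clk=1 n1=1 n0=0 q=0 r=0 z=1 x=0 v=0 p=0 y=1
t2.Δ3 u=1 clk=1 n1=1 n0=0 q=0 r=1 z=1 x=0 v=0 p=0 y=1
t3.Δ0 u=1 clk=1 n1=1 n0=0 q=0 r=1 z=1 x=0 v=0 p=0 y=1
t3.Δ1 u=1 clk=0 n1=1 n0=0 q=0 r=1 z=1 x=0 v=0 p=0 y=1
t4.Δ0 u=1 clk=0 n1=1 n0=0 q=0 r=1 z=1 x=0 v=0 p=0 y=1
t4.Δ1 u=1 clk=1 n1=1 n0=0 q=0 r=1 z=1 x=0 v=0 p=0 y=1
t4.Δ2 u=1 clk=1 n1=1 n0=0 q=1 r=1 z=1 x=0 v=0 p=0 y=1
t4.Δ3 u=1 clk=1 n1=1 n0=0 q=1 r=1 z=0 x=0 v=0 p=0 y=1
t5.Δ0 u=1 clk=1 n1=1 n0=0 q=1 r=1 z=0 x=0 v=0 p=0 y=1
t5.Δ1 u=1 clk=0 n1=1 n0=0 q=1 r=1 z=0 x=0 v=0 p=0 y=1
t6.Δ0 u=1 clk=0 n1=1 n0=0 q=1 r=1 z=0 x=0 v=0 p=0 y=1
t6.Δ1 u=1 clk=1 n1=1 n0=0 q=1 r=1 z=0 x=0 v=0 p=0 y=1
t6.Δ2 u=0 clk=1 n1=1 n0=0 q=1 r=1 z=0 x=0 v=0 p=0 y=1
t6.Δ3 u=0 clk=1 n1=1 n0=0 q=1 r=0 z=0 x=0 v=0 p=0 y=1
t7.Δ0 u=0 clk=1 n1=1 n0=0 q=1 r=0 z=0 x=0 v=0 p=0 y=1
t7.Δ1 u=0 clk=0 n1=1 n0=0 q=1 r=0 z=0 x=0 v=0 p=0 y=0
t7.Δ2 u=0 clk=0 n1=0 n0=0 q=1 r=0 z=0 x=0 v=0 p=0 y=0
t7.Δ3 u=0 clk=0 n1=0 n0=0 q=1 r=0 z=1 x=0 v=0 p=0 y=0
t8.Δ0 u=0 clk=0 n1=0 n0=0 q=1 r=0 z=1 x=0 v=0 p=0 y=0
t8.Δ1 u=0 clk=1 n1=0 n0=0 q=1 r=0 z=1 x=0 v=0 p=0 y=0
t8.Δ2 u=1 clk=1 n1=0 n0=0 q=0 r=0 z=1 x=0 v=0 p=0 y=0
t8.Δ3 u=1 clk=1 n1=0 n0=0 q=0 r=1 z=0 x=0 v=0 p=0 y=0
t8.Δ4 u=1 clk=1 n1=1 n0=0 q=0 r=1 z=0 x=0 v=0 p=0 y=0
t8.Δ5 u=1 clk=1 n1=1 n0=0 q=0 r=1 z=1 x=0 v=0 p=0 y=0
t9.Δ0 u=1 clk=1 n1=1 n0=0 q=0 r=1 z=1 x=0 v=0 p=0 y=0
t9.Δ1 u=1 clk=0 n1=1 n0=0 q=0 r=1 z=1 x=0 v=0 p=0 y=0
t10.Δ0 u=1 clk=0 n1=1 n0=0 q=0 r=1 z=1 x=0 v=0 p=0 y=0
t10.Δ1 u=1 clk=1 n1=1 n0=0 q=0 r=1 z=1 x=0 v=0 p=0 y=0
t10.Δ2 u=1 clk=1 n1=1 n0=0 q=1 r=1 z=1 x=0 v=0 p=0 y=0
t10.Δ3 u=1 clk=1 n1=1 n0=0 q=1 r=1 z=0 x=0 v=0 p=0 y=0
t11.Δ0 u=1 clk=1 n1=1 n0=0 q=1 r=1 z=0 x=0 v=0 p=0 y=0
t11.Δ1 u=1 clk=0 n1=1 n0=0 q=1 r=1 z=0 x=0 v=0 p=0 y=0
t12.Δ0 u=1 clk=0 n1=1 n0=0 q=1 r=1 z=0 x=0 v=0 p=0 y=0
t12.Δ1 u=1 clk=1 n1=1 n0=0 q=1 r=1 z=0 x=0 v=0 p=0 y=0
t12.Δ2 u=0 clk=1 n1=1 n0=0 q=1 r=1 z=0 x=0 v=0 p=0 y=0
t12.Δ3 u=0 clk=1 n1=1 n0=0 q=1 r=0 z=0 x=0 v=0 p=0 y=0
t12.Δ4 u=0 clk=1 n1=0 n0=0 q=1 r=0 z=0 x=0 v=0 p=0 y=0
t12.Δ5 u=0 clk=1 n1=0 n0=0 q=1 r=0 z=1 x=0 v=0 p=0 y=0

5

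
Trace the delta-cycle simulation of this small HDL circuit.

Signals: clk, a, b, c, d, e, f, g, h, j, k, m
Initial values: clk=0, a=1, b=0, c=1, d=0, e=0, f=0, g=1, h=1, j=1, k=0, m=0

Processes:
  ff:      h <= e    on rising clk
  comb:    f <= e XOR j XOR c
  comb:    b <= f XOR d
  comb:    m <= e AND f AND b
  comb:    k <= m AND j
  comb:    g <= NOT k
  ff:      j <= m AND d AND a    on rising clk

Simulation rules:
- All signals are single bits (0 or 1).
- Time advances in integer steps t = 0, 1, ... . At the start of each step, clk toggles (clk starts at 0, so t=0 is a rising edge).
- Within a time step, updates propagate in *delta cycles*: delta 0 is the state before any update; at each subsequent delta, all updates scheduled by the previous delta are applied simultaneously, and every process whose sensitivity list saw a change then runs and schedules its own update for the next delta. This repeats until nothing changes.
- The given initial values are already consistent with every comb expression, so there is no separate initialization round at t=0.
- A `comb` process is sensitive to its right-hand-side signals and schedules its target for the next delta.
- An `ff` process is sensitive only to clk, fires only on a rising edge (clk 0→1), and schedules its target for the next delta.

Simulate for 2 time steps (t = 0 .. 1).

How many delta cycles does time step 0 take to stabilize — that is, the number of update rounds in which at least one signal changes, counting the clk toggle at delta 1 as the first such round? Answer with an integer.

[bits: clk,k,d,f,m,g,a,b,h,e,j,c]
t=0: Δ0=000001101011 Δ1=100001101011 Δ2=100001100001 Δ3=100101100001 Δ4=100101110001 | 4Δ
t=1: Δ0=100101110001 Δ1=000101110001 | 1Δ

4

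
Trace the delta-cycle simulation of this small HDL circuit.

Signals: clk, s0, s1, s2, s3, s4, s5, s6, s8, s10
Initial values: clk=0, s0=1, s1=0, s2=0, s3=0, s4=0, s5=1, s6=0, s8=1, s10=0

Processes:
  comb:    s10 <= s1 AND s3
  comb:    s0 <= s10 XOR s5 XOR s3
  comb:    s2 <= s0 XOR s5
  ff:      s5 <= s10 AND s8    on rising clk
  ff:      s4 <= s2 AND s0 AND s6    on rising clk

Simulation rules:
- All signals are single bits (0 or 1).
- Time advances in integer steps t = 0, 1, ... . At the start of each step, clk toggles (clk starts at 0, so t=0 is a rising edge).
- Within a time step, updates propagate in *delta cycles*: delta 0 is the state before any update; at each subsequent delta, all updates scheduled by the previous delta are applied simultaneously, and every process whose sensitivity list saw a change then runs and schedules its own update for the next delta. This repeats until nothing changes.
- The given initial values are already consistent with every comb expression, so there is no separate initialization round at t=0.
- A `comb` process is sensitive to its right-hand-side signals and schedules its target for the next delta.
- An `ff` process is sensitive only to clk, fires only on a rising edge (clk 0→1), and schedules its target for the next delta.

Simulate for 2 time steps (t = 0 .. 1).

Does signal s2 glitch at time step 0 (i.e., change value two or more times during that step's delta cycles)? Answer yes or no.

yes

t0.Δ0 s6=0 s2=0 s5=1 s3=0 s0=1 s8=1 clk=0 s4=0 s10=0 s1=0
t0.Δ1 s6=0 s2=0 s5=1 s3=0 s0=1 s8=1 clk=1 s4=0 s10=0 s1=0
t0.Δ2 s6=0 s2=0 s5=0 s3=0 s0=1 s8=1 clk=1 s4=0 s10=0 s1=0
t0.Δ3 s6=0 s2=1 s5=0 s3=0 s0=0 s8=1 clk=1 s4=0 s10=0 s1=0
t0.Δ4 s6=0 s2=0 s5=0 s3=0 s0=0 s8=1 clk=1 s4=0 s10=0 s1=0
t1.Δ0 s6=0 s2=0 s5=0 s3=0 s0=0 s8=1 clk=1 s4=0 s10=0 s1=0
t1.Δ1 s6=0 s2=0 s5=0 s3=0 s0=0 s8=1 clk=0 s4=0 s10=0 s1=0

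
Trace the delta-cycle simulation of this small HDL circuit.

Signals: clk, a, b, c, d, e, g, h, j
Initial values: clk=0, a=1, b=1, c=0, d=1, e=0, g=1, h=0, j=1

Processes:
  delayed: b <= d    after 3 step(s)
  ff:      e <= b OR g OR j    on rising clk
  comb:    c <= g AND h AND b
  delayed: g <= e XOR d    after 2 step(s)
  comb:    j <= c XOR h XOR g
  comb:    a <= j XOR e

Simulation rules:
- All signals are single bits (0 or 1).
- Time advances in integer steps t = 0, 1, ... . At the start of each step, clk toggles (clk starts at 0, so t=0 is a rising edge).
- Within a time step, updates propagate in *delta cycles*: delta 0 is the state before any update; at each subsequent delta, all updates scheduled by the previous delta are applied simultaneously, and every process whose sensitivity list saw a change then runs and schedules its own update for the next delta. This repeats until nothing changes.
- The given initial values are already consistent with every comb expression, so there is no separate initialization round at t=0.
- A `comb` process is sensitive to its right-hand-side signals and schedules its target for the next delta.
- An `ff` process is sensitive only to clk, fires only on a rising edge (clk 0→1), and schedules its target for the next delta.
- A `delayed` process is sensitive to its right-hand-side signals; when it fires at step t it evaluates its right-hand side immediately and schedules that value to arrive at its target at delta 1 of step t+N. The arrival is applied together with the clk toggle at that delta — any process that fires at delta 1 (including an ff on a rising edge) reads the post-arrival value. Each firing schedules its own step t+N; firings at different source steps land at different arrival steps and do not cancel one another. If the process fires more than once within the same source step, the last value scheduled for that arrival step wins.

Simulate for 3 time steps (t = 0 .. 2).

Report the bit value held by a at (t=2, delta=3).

t=0 Δ0: e=0 a=1 clk=0 b=1 g=1 h=0 d=1 j=1 c=0
  Δ1: clk:0→1
  Δ2: e:0→1
  Δ3: a:1→0
  (3Δ to stable)
t=1 Δ0: e=1 a=0 clk=1 b=1 g=1 h=0 d=1 j=1 c=0
  Δ1: clk:1→0
  (1Δ to stable)
t=2 Δ0: e=1 a=0 clk=0 b=1 g=1 h=0 d=1 j=1 c=0
  Δ1: clk:0→1, g:1→0
  Δ2: j:1→0
  Δ3: a:0→1
  (3Δ to stable)

1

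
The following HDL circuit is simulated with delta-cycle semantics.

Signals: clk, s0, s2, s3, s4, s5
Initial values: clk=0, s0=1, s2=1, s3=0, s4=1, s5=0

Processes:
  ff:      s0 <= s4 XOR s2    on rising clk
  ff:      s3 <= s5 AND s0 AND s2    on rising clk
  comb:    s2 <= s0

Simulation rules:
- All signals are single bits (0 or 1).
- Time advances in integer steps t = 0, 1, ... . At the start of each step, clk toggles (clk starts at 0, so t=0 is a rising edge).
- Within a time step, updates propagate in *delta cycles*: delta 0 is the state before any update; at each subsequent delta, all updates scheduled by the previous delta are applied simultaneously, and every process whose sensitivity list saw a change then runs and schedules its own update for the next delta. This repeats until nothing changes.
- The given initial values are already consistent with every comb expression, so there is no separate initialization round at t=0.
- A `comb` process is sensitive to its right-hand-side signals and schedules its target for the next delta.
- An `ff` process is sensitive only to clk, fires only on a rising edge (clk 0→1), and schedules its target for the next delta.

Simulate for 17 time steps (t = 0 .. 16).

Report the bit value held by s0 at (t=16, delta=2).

0

t0.Δ0 s4=1 s3=0 s0=1 s2=1 clk=0 s5=0
t0.Δ1 s4=1 s3=0 s0=1 s2=1 clk=1 s5=0
t0.Δ2 s4=1 s3=0 s0=0 s2=1 clk=1 s5=0
t0.Δ3 s4=1 s3=0 s0=0 s2=0 clk=1 s5=0
t1.Δ0 s4=1 s3=0 s0=0 s2=0 clk=1 s5=0
t1.Δ1 s4=1 s3=0 s0=0 s2=0 clk=0 s5=0
t2.Δ0 s4=1 s3=0 s0=0 s2=0 clk=0 s5=0
t2.Δ1 s4=1 s3=0 s0=0 s2=0 clk=1 s5=0
t2.Δ2 s4=1 s3=0 s0=1 s2=0 clk=1 s5=0
t2.Δ3 s4=1 s3=0 s0=1 s2=1 clk=1 s5=0
t3.Δ0 s4=1 s3=0 s0=1 s2=1 clk=1 s5=0
t3.Δ1 s4=1 s3=0 s0=1 s2=1 clk=0 s5=0
t4.Δ0 s4=1 s3=0 s0=1 s2=1 clk=0 s5=0
t4.Δ1 s4=1 s3=0 s0=1 s2=1 clk=1 s5=0
t4.Δ2 s4=1 s3=0 s0=0 s2=1 clk=1 s5=0
t4.Δ3 s4=1 s3=0 s0=0 s2=0 clk=1 s5=0
t5.Δ0 s4=1 s3=0 s0=0 s2=0 clk=1 s5=0
t5.Δ1 s4=1 s3=0 s0=0 s2=0 clk=0 s5=0
t6.Δ0 s4=1 s3=0 s0=0 s2=0 clk=0 s5=0
t6.Δ1 s4=1 s3=0 s0=0 s2=0 clk=1 s5=0
t6.Δ2 s4=1 s3=0 s0=1 s2=0 clk=1 s5=0
t6.Δ3 s4=1 s3=0 s0=1 s2=1 clk=1 s5=0
t7.Δ0 s4=1 s3=0 s0=1 s2=1 clk=1 s5=0
t7.Δ1 s4=1 s3=0 s0=1 s2=1 clk=0 s5=0
t8.Δ0 s4=1 s3=0 s0=1 s2=1 clk=0 s5=0
t8.Δ1 s4=1 s3=0 s0=1 s2=1 clk=1 s5=0
t8.Δ2 s4=1 s3=0 s0=0 s2=1 clk=1 s5=0
t8.Δ3 s4=1 s3=0 s0=0 s2=0 clk=1 s5=0
t9.Δ0 s4=1 s3=0 s0=0 s2=0 clk=1 s5=0
t9.Δ1 s4=1 s3=0 s0=0 s2=0 clk=0 s5=0
t10.Δ0 s4=1 s3=0 s0=0 s2=0 clk=0 s5=0
t10.Δ1 s4=1 s3=0 s0=0 s2=0 clk=1 s5=0
t10.Δ2 s4=1 s3=0 s0=1 s2=0 clk=1 s5=0
t10.Δ3 s4=1 s3=0 s0=1 s2=1 clk=1 s5=0
t11.Δ0 s4=1 s3=0 s0=1 s2=1 clk=1 s5=0
t11.Δ1 s4=1 s3=0 s0=1 s2=1 clk=0 s5=0
t12.Δ0 s4=1 s3=0 s0=1 s2=1 clk=0 s5=0
t12.Δ1 s4=1 s3=0 s0=1 s2=1 clk=1 s5=0
t12.Δ2 s4=1 s3=0 s0=0 s2=1 clk=1 s5=0
t12.Δ3 s4=1 s3=0 s0=0 s2=0 clk=1 s5=0
t13.Δ0 s4=1 s3=0 s0=0 s2=0 clk=1 s5=0
t13.Δ1 s4=1 s3=0 s0=0 s2=0 clk=0 s5=0
t14.Δ0 s4=1 s3=0 s0=0 s2=0 clk=0 s5=0
t14.Δ1 s4=1 s3=0 s0=0 s2=0 clk=1 s5=0
t14.Δ2 s4=1 s3=0 s0=1 s2=0 clk=1 s5=0
t14.Δ3 s4=1 s3=0 s0=1 s2=1 clk=1 s5=0
t15.Δ0 s4=1 s3=0 s0=1 s2=1 clk=1 s5=0
t15.Δ1 s4=1 s3=0 s0=1 s2=1 clk=0 s5=0
t16.Δ0 s4=1 s3=0 s0=1 s2=1 clk=0 s5=0
t16.Δ1 s4=1 s3=0 s0=1 s2=1 clk=1 s5=0
t16.Δ2 s4=1 s3=0 s0=0 s2=1 clk=1 s5=0
t16.Δ3 s4=1 s3=0 s0=0 s2=0 clk=1 s5=0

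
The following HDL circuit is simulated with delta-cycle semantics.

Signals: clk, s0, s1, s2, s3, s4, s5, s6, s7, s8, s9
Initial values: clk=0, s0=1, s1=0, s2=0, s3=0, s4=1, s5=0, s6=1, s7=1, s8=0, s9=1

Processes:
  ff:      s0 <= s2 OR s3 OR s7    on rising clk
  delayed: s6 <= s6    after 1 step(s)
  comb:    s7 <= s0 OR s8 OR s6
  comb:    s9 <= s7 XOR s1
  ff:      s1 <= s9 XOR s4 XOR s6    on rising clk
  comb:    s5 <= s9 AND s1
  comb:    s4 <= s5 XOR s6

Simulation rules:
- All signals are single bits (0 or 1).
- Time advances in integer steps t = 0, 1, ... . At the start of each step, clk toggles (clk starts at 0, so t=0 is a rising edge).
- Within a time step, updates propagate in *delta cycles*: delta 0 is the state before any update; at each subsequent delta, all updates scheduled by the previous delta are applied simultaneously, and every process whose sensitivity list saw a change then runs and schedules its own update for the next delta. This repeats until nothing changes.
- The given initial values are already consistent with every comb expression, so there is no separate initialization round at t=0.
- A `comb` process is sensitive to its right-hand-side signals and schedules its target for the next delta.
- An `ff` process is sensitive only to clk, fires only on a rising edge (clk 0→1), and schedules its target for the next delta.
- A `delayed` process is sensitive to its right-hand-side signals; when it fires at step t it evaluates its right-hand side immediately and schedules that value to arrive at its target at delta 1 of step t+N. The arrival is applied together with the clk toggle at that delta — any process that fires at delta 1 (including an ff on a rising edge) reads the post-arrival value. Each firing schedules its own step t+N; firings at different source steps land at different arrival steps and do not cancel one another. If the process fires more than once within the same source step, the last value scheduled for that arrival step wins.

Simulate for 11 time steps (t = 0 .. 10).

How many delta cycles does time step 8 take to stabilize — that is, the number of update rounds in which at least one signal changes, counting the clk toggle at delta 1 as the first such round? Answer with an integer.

t=0 Δ0: clk=0 s5=0 s2=0 s1=0 s7=1 s6=1 s3=0 s0=1 s9=1 s8=0 s4=1
  Δ1: clk:0→1
  Δ2: s1:0→1
  Δ3: s5:0→1, s9:1→0
  Δ4: s5:1→0, s4:1→0
  Δ5: s4:0→1
  (5Δ to stable)
t=1 Δ0: clk=1 s5=0 s2=0 s1=1 s7=1 s6=1 s3=0 s0=1 s9=0 s8=0 s4=1
  Δ1: clk:1→0
  (1Δ to stable)
t=2 Δ0: clk=0 s5=0 s2=0 s1=1 s7=1 s6=1 s3=0 s0=1 s9=0 s8=0 s4=1
  Δ1: clk:0→1
  Δ2: s1:1→0
  Δ3: s9:0→1
  (3Δ to stable)
t=3 Δ0: clk=1 s5=0 s2=0 s1=0 s7=1 s6=1 s3=0 s0=1 s9=1 s8=0 s4=1
  Δ1: clk:1→0
  (1Δ to stable)
t=4 Δ0: clk=0 s5=0 s2=0 s1=0 s7=1 s6=1 s3=0 s0=1 s9=1 s8=0 s4=1
  Δ1: clk:0→1
  Δ2: s1:0→1
  Δ3: s5:0→1, s9:1→0
  Δ4: s5:1→0, s4:1→0
  Δ5: s4:0→1
  (5Δ to stable)
t=5 Δ0: clk=1 s5=0 s2=0 s1=1 s7=1 s6=1 s3=0 s0=1 s9=0 s8=0 s4=1
  Δ1: clk:1→0
  (1Δ to stable)
t=6 Δ0: clk=0 s5=0 s2=0 s1=1 s7=1 s6=1 s3=0 s0=1 s9=0 s8=0 s4=1
  Δ1: clk:0→1
  Δ2: s1:1→0
  Δ3: s9:0→1
  (3Δ to stable)
t=7 Δ0: clk=1 s5=0 s2=0 s1=0 s7=1 s6=1 s3=0 s0=1 s9=1 s8=0 s4=1
  Δ1: clk:1→0
  (1Δ to stable)
t=8 Δ0: clk=0 s5=0 s2=0 s1=0 s7=1 s6=1 s3=0 s0=1 s9=1 s8=0 s4=1
  Δ1: clk:0→1
  Δ2: s1:0→1
  Δ3: s5:0→1, s9:1→0
  Δ4: s5:1→0, s4:1→0
  Δ5: s4:0→1
  (5Δ to stable)
t=9 Δ0: clk=1 s5=0 s2=0 s1=1 s7=1 s6=1 s3=0 s0=1 s9=0 s8=0 s4=1
  Δ1: clk:1→0
  (1Δ to stable)
t=10 Δ0: clk=0 s5=0 s2=0 s1=1 s7=1 s6=1 s3=0 s0=1 s9=0 s8=0 s4=1
  Δ1: clk:0→1
  Δ2: s1:1→0
  Δ3: s9:0→1
  (3Δ to stable)

5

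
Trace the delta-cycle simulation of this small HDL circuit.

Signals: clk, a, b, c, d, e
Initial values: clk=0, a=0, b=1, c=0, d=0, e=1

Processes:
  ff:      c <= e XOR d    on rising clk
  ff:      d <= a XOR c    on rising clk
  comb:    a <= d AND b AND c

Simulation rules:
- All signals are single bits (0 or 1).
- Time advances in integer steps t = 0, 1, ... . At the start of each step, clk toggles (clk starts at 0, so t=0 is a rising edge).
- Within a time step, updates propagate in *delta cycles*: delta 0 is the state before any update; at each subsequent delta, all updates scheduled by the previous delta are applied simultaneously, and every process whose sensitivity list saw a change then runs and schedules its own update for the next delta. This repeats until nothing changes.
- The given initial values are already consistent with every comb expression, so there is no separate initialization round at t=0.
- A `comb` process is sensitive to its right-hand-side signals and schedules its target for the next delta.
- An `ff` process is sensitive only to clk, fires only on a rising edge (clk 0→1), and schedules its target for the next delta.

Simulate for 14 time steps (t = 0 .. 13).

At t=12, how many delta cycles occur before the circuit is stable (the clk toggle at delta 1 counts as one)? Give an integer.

t0.Δ0 d=0 a=0 b=1 clk=0 e=1 c=0
t0.Δ1 d=0 a=0 b=1 clk=1 e=1 c=0
t0.Δ2 d=0 a=0 b=1 clk=1 e=1 c=1
t1.Δ0 d=0 a=0 b=1 clk=1 e=1 c=1
t1.Δ1 d=0 a=0 b=1 clk=0 e=1 c=1
t2.Δ0 d=0 a=0 b=1 clk=0 e=1 c=1
t2.Δ1 d=0 a=0 b=1 clk=1 e=1 c=1
t2.Δ2 d=1 a=0 b=1 clk=1 e=1 c=1
t2.Δ3 d=1 a=1 b=1 clk=1 e=1 c=1
t3.Δ0 d=1 a=1 b=1 clk=1 e=1 c=1
t3.Δ1 d=1 a=1 b=1 clk=0 e=1 c=1
t4.Δ0 d=1 a=1 b=1 clk=0 e=1 c=1
t4.Δ1 d=1 a=1 b=1 clk=1 e=1 c=1
t4.Δ2 d=0 a=1 b=1 clk=1 e=1 c=0
t4.Δ3 d=0 a=0 b=1 clk=1 e=1 c=0
t5.Δ0 d=0 a=0 b=1 clk=1 e=1 c=0
t5.Δ1 d=0 a=0 b=1 clk=0 e=1 c=0
t6.Δ0 d=0 a=0 b=1 clk=0 e=1 c=0
t6.Δ1 d=0 a=0 b=1 clk=1 e=1 c=0
t6.Δ2 d=0 a=0 b=1 clk=1 e=1 c=1
t7.Δ0 d=0 a=0 b=1 clk=1 e=1 c=1
t7.Δ1 d=0 a=0 b=1 clk=0 e=1 c=1
t8.Δ0 d=0 a=0 b=1 clk=0 e=1 c=1
t8.Δ1 d=0 a=0 b=1 clk=1 e=1 c=1
t8.Δ2 d=1 a=0 b=1 clk=1 e=1 c=1
t8.Δ3 d=1 a=1 b=1 clk=1 e=1 c=1
t9.Δ0 d=1 a=1 b=1 clk=1 e=1 c=1
t9.Δ1 d=1 a=1 b=1 clk=0 e=1 c=1
t10.Δ0 d=1 a=1 b=1 clk=0 e=1 c=1
t10.Δ1 d=1 a=1 b=1 clk=1 e=1 c=1
t10.Δ2 d=0 a=1 b=1 clk=1 e=1 c=0
t10.Δ3 d=0 a=0 b=1 clk=1 e=1 c=0
t11.Δ0 d=0 a=0 b=1 clk=1 e=1 c=0
t11.Δ1 d=0 a=0 b=1 clk=0 e=1 c=0
t12.Δ0 d=0 a=0 b=1 clk=0 e=1 c=0
t12.Δ1 d=0 a=0 b=1 clk=1 e=1 c=0
t12.Δ2 d=0 a=0 b=1 clk=1 e=1 c=1
t13.Δ0 d=0 a=0 b=1 clk=1 e=1 c=1
t13.Δ1 d=0 a=0 b=1 clk=0 e=1 c=1

2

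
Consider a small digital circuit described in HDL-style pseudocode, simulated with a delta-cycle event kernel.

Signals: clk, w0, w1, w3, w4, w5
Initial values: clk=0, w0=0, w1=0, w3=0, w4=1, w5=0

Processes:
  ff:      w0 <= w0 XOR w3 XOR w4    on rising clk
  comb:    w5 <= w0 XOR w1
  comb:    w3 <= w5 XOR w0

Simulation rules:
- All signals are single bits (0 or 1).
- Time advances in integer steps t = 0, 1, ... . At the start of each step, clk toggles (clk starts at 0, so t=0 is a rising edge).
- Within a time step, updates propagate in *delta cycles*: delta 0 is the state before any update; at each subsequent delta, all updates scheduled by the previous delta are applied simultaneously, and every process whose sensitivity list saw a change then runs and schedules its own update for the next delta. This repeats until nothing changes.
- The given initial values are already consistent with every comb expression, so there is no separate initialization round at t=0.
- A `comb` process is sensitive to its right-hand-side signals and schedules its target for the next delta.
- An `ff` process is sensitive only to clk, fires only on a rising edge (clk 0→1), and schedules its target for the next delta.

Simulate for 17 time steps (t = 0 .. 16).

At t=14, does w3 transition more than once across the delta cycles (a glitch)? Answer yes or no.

yes

t0.Δ0 w3=0 w0=0 clk=0 w4=1 w1=0 w5=0
t0.Δ1 w3=0 w0=0 clk=1 w4=1 w1=0 w5=0
t0.Δ2 w3=0 w0=1 clk=1 w4=1 w1=0 w5=0
t0.Δ3 w3=1 w0=1 clk=1 w4=1 w1=0 w5=1
t0.Δ4 w3=0 w0=1 clk=1 w4=1 w1=0 w5=1
t1.Δ0 w3=0 w0=1 clk=1 w4=1 w1=0 w5=1
t1.Δ1 w3=0 w0=1 clk=0 w4=1 w1=0 w5=1
t2.Δ0 w3=0 w0=1 clk=0 w4=1 w1=0 w5=1
t2.Δ1 w3=0 w0=1 clk=1 w4=1 w1=0 w5=1
t2.Δ2 w3=0 w0=0 clk=1 w4=1 w1=0 w5=1
t2.Δ3 w3=1 w0=0 clk=1 w4=1 w1=0 w5=0
t2.Δ4 w3=0 w0=0 clk=1 w4=1 w1=0 w5=0
t3.Δ0 w3=0 w0=0 clk=1 w4=1 w1=0 w5=0
t3.Δ1 w3=0 w0=0 clk=0 w4=1 w1=0 w5=0
t4.Δ0 w3=0 w0=0 clk=0 w4=1 w1=0 w5=0
t4.Δ1 w3=0 w0=0 clk=1 w4=1 w1=0 w5=0
t4.Δ2 w3=0 w0=1 clk=1 w4=1 w1=0 w5=0
t4.Δ3 w3=1 w0=1 clk=1 w4=1 w1=0 w5=1
t4.Δ4 w3=0 w0=1 clk=1 w4=1 w1=0 w5=1
t5.Δ0 w3=0 w0=1 clk=1 w4=1 w1=0 w5=1
t5.Δ1 w3=0 w0=1 clk=0 w4=1 w1=0 w5=1
t6.Δ0 w3=0 w0=1 clk=0 w4=1 w1=0 w5=1
t6.Δ1 w3=0 w0=1 clk=1 w4=1 w1=0 w5=1
t6.Δ2 w3=0 w0=0 clk=1 w4=1 w1=0 w5=1
t6.Δ3 w3=1 w0=0 clk=1 w4=1 w1=0 w5=0
t6.Δ4 w3=0 w0=0 clk=1 w4=1 w1=0 w5=0
t7.Δ0 w3=0 w0=0 clk=1 w4=1 w1=0 w5=0
t7.Δ1 w3=0 w0=0 clk=0 w4=1 w1=0 w5=0
t8.Δ0 w3=0 w0=0 clk=0 w4=1 w1=0 w5=0
t8.Δ1 w3=0 w0=0 clk=1 w4=1 w1=0 w5=0
t8.Δ2 w3=0 w0=1 clk=1 w4=1 w1=0 w5=0
t8.Δ3 w3=1 w0=1 clk=1 w4=1 w1=0 w5=1
t8.Δ4 w3=0 w0=1 clk=1 w4=1 w1=0 w5=1
t9.Δ0 w3=0 w0=1 clk=1 w4=1 w1=0 w5=1
t9.Δ1 w3=0 w0=1 clk=0 w4=1 w1=0 w5=1
t10.Δ0 w3=0 w0=1 clk=0 w4=1 w1=0 w5=1
t10.Δ1 w3=0 w0=1 clk=1 w4=1 w1=0 w5=1
t10.Δ2 w3=0 w0=0 clk=1 w4=1 w1=0 w5=1
t10.Δ3 w3=1 w0=0 clk=1 w4=1 w1=0 w5=0
t10.Δ4 w3=0 w0=0 clk=1 w4=1 w1=0 w5=0
t11.Δ0 w3=0 w0=0 clk=1 w4=1 w1=0 w5=0
t11.Δ1 w3=0 w0=0 clk=0 w4=1 w1=0 w5=0
t12.Δ0 w3=0 w0=0 clk=0 w4=1 w1=0 w5=0
t12.Δ1 w3=0 w0=0 clk=1 w4=1 w1=0 w5=0
t12.Δ2 w3=0 w0=1 clk=1 w4=1 w1=0 w5=0
t12.Δ3 w3=1 w0=1 clk=1 w4=1 w1=0 w5=1
t12.Δ4 w3=0 w0=1 clk=1 w4=1 w1=0 w5=1
t13.Δ0 w3=0 w0=1 clk=1 w4=1 w1=0 w5=1
t13.Δ1 w3=0 w0=1 clk=0 w4=1 w1=0 w5=1
t14.Δ0 w3=0 w0=1 clk=0 w4=1 w1=0 w5=1
t14.Δ1 w3=0 w0=1 clk=1 w4=1 w1=0 w5=1
t14.Δ2 w3=0 w0=0 clk=1 w4=1 w1=0 w5=1
t14.Δ3 w3=1 w0=0 clk=1 w4=1 w1=0 w5=0
t14.Δ4 w3=0 w0=0 clk=1 w4=1 w1=0 w5=0
t15.Δ0 w3=0 w0=0 clk=1 w4=1 w1=0 w5=0
t15.Δ1 w3=0 w0=0 clk=0 w4=1 w1=0 w5=0
t16.Δ0 w3=0 w0=0 clk=0 w4=1 w1=0 w5=0
t16.Δ1 w3=0 w0=0 clk=1 w4=1 w1=0 w5=0
t16.Δ2 w3=0 w0=1 clk=1 w4=1 w1=0 w5=0
t16.Δ3 w3=1 w0=1 clk=1 w4=1 w1=0 w5=1
t16.Δ4 w3=0 w0=1 clk=1 w4=1 w1=0 w5=1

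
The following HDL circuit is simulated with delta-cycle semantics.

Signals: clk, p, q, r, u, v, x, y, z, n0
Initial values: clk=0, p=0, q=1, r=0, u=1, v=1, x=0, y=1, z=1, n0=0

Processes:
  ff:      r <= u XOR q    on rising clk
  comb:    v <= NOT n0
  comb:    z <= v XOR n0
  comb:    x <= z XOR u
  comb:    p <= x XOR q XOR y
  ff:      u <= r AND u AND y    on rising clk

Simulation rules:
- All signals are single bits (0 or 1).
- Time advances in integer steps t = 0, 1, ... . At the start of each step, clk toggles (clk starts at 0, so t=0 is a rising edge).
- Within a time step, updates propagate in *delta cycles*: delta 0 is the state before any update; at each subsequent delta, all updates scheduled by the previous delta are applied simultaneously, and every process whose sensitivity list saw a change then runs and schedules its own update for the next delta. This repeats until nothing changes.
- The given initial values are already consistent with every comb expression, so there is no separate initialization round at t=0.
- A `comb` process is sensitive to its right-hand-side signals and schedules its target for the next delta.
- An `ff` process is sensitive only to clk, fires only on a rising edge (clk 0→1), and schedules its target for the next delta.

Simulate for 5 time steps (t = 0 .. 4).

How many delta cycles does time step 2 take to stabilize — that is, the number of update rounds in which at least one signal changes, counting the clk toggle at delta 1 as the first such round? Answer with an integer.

2

[bits: y,clk,q,u,r,p,v,x,z,n0]
t=0: Δ0=1011001010 Δ1=1111001010 Δ2=1110001010 Δ3=1110001110 Δ4=1110011110 | 4Δ
t=1: Δ0=1110011110 Δ1=1010011110 | 1Δ
t=2: Δ0=1010011110 Δ1=1110011110 Δ2=1110111110 | 2Δ
t=3: Δ0=1110111110 Δ1=1010111110 | 1Δ
t=4: Δ0=1010111110 Δ1=1110111110 | 1Δ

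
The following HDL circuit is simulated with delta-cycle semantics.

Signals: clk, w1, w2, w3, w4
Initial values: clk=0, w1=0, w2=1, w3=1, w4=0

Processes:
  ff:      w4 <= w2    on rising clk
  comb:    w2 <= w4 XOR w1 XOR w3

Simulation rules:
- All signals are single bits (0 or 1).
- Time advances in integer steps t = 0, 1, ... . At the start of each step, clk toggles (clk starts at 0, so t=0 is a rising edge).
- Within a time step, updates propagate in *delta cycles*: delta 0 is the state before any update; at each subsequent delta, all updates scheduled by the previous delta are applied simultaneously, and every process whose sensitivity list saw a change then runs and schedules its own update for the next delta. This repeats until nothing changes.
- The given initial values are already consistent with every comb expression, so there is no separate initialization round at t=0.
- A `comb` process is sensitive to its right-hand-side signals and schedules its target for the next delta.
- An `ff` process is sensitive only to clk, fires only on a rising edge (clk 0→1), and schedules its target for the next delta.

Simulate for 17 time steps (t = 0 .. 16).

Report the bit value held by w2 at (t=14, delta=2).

0

t0.Δ0 w3=1 w2=1 clk=0 w1=0 w4=0
t0.Δ1 w3=1 w2=1 clk=1 w1=0 w4=0
t0.Δ2 w3=1 w2=1 clk=1 w1=0 w4=1
t0.Δ3 w3=1 w2=0 clk=1 w1=0 w4=1
t1.Δ0 w3=1 w2=0 clk=1 w1=0 w4=1
t1.Δ1 w3=1 w2=0 clk=0 w1=0 w4=1
t2.Δ0 w3=1 w2=0 clk=0 w1=0 w4=1
t2.Δ1 w3=1 w2=0 clk=1 w1=0 w4=1
t2.Δ2 w3=1 w2=0 clk=1 w1=0 w4=0
t2.Δ3 w3=1 w2=1 clk=1 w1=0 w4=0
t3.Δ0 w3=1 w2=1 clk=1 w1=0 w4=0
t3.Δ1 w3=1 w2=1 clk=0 w1=0 w4=0
t4.Δ0 w3=1 w2=1 clk=0 w1=0 w4=0
t4.Δ1 w3=1 w2=1 clk=1 w1=0 w4=0
t4.Δ2 w3=1 w2=1 clk=1 w1=0 w4=1
t4.Δ3 w3=1 w2=0 clk=1 w1=0 w4=1
t5.Δ0 w3=1 w2=0 clk=1 w1=0 w4=1
t5.Δ1 w3=1 w2=0 clk=0 w1=0 w4=1
t6.Δ0 w3=1 w2=0 clk=0 w1=0 w4=1
t6.Δ1 w3=1 w2=0 clk=1 w1=0 w4=1
t6.Δ2 w3=1 w2=0 clk=1 w1=0 w4=0
t6.Δ3 w3=1 w2=1 clk=1 w1=0 w4=0
t7.Δ0 w3=1 w2=1 clk=1 w1=0 w4=0
t7.Δ1 w3=1 w2=1 clk=0 w1=0 w4=0
t8.Δ0 w3=1 w2=1 clk=0 w1=0 w4=0
t8.Δ1 w3=1 w2=1 clk=1 w1=0 w4=0
t8.Δ2 w3=1 w2=1 clk=1 w1=0 w4=1
t8.Δ3 w3=1 w2=0 clk=1 w1=0 w4=1
t9.Δ0 w3=1 w2=0 clk=1 w1=0 w4=1
t9.Δ1 w3=1 w2=0 clk=0 w1=0 w4=1
t10.Δ0 w3=1 w2=0 clk=0 w1=0 w4=1
t10.Δ1 w3=1 w2=0 clk=1 w1=0 w4=1
t10.Δ2 w3=1 w2=0 clk=1 w1=0 w4=0
t10.Δ3 w3=1 w2=1 clk=1 w1=0 w4=0
t11.Δ0 w3=1 w2=1 clk=1 w1=0 w4=0
t11.Δ1 w3=1 w2=1 clk=0 w1=0 w4=0
t12.Δ0 w3=1 w2=1 clk=0 w1=0 w4=0
t12.Δ1 w3=1 w2=1 clk=1 w1=0 w4=0
t12.Δ2 w3=1 w2=1 clk=1 w1=0 w4=1
t12.Δ3 w3=1 w2=0 clk=1 w1=0 w4=1
t13.Δ0 w3=1 w2=0 clk=1 w1=0 w4=1
t13.Δ1 w3=1 w2=0 clk=0 w1=0 w4=1
t14.Δ0 w3=1 w2=0 clk=0 w1=0 w4=1
t14.Δ1 w3=1 w2=0 clk=1 w1=0 w4=1
t14.Δ2 w3=1 w2=0 clk=1 w1=0 w4=0
t14.Δ3 w3=1 w2=1 clk=1 w1=0 w4=0
t15.Δ0 w3=1 w2=1 clk=1 w1=0 w4=0
t15.Δ1 w3=1 w2=1 clk=0 w1=0 w4=0
t16.Δ0 w3=1 w2=1 clk=0 w1=0 w4=0
t16.Δ1 w3=1 w2=1 clk=1 w1=0 w4=0
t16.Δ2 w3=1 w2=1 clk=1 w1=0 w4=1
t16.Δ3 w3=1 w2=0 clk=1 w1=0 w4=1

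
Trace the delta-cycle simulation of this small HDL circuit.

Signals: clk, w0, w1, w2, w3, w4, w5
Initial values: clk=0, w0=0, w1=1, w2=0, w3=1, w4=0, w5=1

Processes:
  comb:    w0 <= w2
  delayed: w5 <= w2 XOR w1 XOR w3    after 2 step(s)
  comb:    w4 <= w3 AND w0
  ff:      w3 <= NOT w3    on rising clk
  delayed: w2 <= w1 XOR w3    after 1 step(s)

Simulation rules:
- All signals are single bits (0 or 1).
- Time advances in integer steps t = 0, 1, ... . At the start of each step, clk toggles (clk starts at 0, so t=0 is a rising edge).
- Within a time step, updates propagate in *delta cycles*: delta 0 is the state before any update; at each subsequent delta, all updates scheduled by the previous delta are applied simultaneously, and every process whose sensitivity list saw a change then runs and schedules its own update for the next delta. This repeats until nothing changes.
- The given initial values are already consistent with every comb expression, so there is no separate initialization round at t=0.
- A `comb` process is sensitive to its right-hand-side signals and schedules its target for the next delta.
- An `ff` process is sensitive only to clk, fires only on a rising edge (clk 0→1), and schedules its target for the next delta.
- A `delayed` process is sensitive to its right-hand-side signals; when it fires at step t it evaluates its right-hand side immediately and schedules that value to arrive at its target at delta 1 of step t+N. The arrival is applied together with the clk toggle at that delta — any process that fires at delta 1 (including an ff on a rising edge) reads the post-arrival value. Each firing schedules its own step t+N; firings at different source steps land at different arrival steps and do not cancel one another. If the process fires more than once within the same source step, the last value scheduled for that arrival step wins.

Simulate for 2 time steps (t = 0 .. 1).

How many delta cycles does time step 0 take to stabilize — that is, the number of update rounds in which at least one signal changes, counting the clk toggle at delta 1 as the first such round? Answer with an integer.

2

[bits: w5,clk,w3,w0,w1,w4,w2]
t=0: Δ0=1010100 Δ1=1110100 Δ2=1100100 | 2Δ
t=1: Δ0=1100100 Δ1=1000101 Δ2=1001101 | 2Δ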